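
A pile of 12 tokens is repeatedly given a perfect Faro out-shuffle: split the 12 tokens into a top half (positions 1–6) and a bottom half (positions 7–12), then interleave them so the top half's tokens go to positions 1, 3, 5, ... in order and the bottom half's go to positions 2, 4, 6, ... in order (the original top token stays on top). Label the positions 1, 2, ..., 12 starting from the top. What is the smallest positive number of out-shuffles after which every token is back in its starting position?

10

The out-shuffle permutes the 12 positions with cycle lengths [1, 1, 10].
Every token is home exactly when every cycle has completed a whole number of laps, i.e. after lcm(1, 10) = 10 out-shuffles.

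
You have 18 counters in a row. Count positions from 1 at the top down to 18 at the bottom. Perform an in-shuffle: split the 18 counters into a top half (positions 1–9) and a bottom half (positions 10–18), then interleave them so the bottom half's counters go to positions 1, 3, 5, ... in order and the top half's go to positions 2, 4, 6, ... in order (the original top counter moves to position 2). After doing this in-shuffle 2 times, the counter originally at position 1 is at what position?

Track the counter's position through each in-shuffle:
1 → 2 → 4

4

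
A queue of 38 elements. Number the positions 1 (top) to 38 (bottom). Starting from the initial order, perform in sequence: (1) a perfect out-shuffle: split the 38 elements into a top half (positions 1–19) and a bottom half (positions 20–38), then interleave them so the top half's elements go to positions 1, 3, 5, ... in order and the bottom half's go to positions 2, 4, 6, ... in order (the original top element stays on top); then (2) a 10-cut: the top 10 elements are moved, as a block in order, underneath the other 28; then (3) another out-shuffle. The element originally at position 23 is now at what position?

Track the element from position 23 forward through each operation:
  after op 1 (out-shuffle): 23 → 8
  after op 2 (cut 10): 8 → 36
  after op 3 (out-shuffle): 36 → 34

34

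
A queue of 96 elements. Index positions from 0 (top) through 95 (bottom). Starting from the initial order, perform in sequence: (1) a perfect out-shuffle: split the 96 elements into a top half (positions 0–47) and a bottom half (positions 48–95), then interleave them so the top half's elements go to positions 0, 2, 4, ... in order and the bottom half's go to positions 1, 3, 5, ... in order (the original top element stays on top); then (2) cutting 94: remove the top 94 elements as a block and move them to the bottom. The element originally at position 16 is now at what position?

34

Track the element from position 16 forward through each operation:
  after op 1 (out-shuffle): 16 → 32
  after op 2 (cut 94): 32 → 34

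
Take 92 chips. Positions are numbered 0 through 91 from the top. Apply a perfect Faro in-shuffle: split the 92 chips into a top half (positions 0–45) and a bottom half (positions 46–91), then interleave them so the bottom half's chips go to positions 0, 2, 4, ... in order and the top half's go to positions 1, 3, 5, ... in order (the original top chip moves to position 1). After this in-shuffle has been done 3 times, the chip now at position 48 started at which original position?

40

Work backwards from position 48, undoing one in-shuffle at a time:
48 ← 70 ← 81 ← 40
So the chip now at position 48 started at position 40.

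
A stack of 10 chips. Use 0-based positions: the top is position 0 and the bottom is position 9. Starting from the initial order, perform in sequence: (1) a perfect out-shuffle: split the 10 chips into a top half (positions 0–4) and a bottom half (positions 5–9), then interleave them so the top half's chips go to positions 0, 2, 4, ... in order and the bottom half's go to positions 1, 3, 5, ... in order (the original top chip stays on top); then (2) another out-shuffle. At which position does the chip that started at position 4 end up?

Track the chip from position 4 forward through each operation:
  after op 1 (out-shuffle): 4 → 8
  after op 2 (out-shuffle): 8 → 7

7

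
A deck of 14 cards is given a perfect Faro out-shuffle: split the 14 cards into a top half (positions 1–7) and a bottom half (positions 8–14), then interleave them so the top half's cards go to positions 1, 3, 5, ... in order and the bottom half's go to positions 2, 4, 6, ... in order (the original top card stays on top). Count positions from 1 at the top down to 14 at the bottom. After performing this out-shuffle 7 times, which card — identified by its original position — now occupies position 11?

Work backwards from position 11, undoing one out-shuffle at a time:
11 ← 6 ← 10 ← 12 ← 13 ← 7 ← 4 ← 9
So the card now at position 11 started at position 9.

9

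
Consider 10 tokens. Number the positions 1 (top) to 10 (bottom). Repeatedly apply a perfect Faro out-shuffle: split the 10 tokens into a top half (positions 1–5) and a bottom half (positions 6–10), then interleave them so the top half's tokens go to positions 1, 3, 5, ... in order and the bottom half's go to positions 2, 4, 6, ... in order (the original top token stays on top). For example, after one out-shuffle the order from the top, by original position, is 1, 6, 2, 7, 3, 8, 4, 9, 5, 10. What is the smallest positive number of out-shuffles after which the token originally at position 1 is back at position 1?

1

Position 1 is fixed by the out-shuffle; it is already back after 1 application.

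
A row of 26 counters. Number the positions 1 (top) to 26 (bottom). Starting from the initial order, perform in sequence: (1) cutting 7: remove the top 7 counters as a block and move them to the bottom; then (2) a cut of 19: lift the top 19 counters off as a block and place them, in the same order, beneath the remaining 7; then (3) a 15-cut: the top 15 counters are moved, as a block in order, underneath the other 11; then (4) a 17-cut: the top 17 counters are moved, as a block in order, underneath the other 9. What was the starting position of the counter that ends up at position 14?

20

Undo the operations in reverse order, starting from position 14:
  undo op 4 (cut 17): 14 ← 5
  undo op 3 (cut 15): 5 ← 20
  undo op 2 (cut 19): 20 ← 13
  undo op 1 (cut 7): 13 ← 20
So the counter at position 14 came from original position 20.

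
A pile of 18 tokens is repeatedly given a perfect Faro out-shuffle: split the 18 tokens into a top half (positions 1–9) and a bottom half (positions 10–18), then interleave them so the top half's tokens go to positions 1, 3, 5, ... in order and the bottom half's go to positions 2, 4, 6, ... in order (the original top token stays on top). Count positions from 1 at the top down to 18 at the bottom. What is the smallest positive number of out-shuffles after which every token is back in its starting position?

The out-shuffle permutes the 18 positions with cycle lengths [1, 1, 8, 8].
Every token is home exactly when every cycle has completed a whole number of laps, i.e. after lcm(1, 8) = 8 out-shuffles.

8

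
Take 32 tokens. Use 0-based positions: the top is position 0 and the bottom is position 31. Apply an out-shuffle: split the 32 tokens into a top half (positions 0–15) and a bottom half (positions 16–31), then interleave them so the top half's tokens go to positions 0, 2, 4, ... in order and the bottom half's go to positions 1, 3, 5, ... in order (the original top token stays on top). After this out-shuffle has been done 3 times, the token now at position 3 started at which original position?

12

Work backwards from position 3, undoing one out-shuffle at a time:
3 ← 17 ← 24 ← 12
So the token now at position 3 started at position 12.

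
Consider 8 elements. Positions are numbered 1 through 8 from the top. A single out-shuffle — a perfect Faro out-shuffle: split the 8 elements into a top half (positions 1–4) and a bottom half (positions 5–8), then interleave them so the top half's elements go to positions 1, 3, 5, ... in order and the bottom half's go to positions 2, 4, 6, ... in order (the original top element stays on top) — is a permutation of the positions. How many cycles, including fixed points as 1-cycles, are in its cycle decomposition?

Trace each unvisited position around until it returns:
(1) (2 3 5) (4 7 6) (8)
4 cycles in total.

4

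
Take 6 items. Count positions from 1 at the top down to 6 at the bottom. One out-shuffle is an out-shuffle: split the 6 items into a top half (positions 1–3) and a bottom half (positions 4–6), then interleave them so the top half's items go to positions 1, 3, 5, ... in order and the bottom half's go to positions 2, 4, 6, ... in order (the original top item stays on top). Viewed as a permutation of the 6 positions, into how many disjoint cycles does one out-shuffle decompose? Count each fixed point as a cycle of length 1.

3

Trace each unvisited position around until it returns:
(1) (2 3 5 4) (6)
3 cycles in total.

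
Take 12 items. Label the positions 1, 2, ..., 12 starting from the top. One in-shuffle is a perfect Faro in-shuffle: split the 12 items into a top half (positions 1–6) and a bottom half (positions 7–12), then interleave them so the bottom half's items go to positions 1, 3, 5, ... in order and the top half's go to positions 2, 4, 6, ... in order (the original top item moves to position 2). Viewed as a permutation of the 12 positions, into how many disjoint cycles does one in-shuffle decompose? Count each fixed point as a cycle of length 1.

Trace each unvisited position around until it returns:
(1 2 4 8 3 6 ... len 12)
1 cycle in total.

1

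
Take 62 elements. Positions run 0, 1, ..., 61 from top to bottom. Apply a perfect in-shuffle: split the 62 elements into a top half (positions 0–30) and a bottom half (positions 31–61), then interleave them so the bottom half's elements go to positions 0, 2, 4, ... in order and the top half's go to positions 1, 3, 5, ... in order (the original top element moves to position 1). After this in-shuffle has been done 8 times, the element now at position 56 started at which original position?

29

Work backwards from position 56, undoing one in-shuffle at a time:
56 ← 59 ← 29 ← 14 ← 38 ← 50 ← 56 ← 59 ← 29
So the element now at position 56 started at position 29.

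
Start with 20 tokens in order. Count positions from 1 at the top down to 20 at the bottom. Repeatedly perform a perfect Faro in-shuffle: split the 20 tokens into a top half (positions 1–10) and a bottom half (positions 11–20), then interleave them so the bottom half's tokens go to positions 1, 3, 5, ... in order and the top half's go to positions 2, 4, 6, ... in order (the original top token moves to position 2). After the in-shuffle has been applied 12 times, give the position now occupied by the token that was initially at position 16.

16

Track the token's position through each in-shuffle:
16 → 11 → 1 → 2 → 4 → 8 → 16 → 11 → 1 → 2 → 4 → 8 → 16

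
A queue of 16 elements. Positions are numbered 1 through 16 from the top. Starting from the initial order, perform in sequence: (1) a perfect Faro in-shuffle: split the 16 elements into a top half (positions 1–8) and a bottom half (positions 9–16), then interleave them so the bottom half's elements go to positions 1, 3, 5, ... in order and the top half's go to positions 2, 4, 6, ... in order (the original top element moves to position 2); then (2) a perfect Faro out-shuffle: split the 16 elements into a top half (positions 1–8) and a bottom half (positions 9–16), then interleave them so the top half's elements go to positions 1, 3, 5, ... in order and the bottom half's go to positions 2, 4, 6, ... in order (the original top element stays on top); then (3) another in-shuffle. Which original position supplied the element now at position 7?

7

Undo the operations in reverse order, starting from position 7:
  undo op 3 (in-shuffle, from bottom half): 7 ← 12
  undo op 2 (out-shuffle, from bottom half): 12 ← 14
  undo op 1 (in-shuffle, from top half): 14 ← 7
So the element at position 7 came from original position 7.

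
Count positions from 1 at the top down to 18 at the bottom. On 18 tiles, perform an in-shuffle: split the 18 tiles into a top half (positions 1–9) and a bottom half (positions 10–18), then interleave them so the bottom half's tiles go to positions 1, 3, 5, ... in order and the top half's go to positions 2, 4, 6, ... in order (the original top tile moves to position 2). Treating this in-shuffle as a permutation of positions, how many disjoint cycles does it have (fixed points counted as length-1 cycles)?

Trace each unvisited position around until it returns:
(1 2 4 8 16 13 ... len 18)
1 cycle in total.

1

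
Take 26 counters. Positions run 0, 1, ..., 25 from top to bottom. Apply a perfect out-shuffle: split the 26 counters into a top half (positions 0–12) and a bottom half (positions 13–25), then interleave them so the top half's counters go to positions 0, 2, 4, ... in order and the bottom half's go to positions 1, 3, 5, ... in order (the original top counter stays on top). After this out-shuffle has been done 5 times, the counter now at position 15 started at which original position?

Work backwards from position 15, undoing one out-shuffle at a time:
15 ← 20 ← 10 ← 5 ← 15 ← 20
So the counter now at position 15 started at position 20.

20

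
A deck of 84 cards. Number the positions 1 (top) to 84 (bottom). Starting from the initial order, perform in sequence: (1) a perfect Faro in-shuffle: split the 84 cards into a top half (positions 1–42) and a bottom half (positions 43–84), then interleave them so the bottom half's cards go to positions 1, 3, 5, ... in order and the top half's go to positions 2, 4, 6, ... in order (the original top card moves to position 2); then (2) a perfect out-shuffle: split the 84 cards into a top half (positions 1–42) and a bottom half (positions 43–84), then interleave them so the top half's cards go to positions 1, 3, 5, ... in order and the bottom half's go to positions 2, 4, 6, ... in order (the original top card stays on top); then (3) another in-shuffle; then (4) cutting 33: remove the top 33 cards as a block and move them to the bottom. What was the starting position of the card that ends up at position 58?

Undo the operations in reverse order, starting from position 58:
  undo op 4 (cut 33): 58 ← 7
  undo op 3 (in-shuffle, from bottom half): 7 ← 46
  undo op 2 (out-shuffle, from bottom half): 46 ← 65
  undo op 1 (in-shuffle, from bottom half): 65 ← 75
So the card at position 58 came from original position 75.

75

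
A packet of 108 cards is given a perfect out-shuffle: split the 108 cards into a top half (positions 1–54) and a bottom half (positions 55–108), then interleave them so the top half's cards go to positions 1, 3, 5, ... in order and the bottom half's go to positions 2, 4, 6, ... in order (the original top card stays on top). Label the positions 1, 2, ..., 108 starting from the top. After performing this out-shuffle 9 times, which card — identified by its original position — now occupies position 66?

54

Work backwards from position 66, undoing one out-shuffle at a time:
66 ← 87 ← 44 ← 76 ← 92 ← 100 ← 104 ← 106 ← 107 ← 54
So the card now at position 66 started at position 54.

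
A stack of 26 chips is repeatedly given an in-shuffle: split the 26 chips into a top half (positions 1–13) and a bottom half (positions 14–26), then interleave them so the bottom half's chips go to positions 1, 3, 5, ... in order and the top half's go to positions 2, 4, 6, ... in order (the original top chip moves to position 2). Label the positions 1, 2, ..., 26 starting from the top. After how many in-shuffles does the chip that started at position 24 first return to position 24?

Follow position 24 under repeated in-shuffles:
24 → 21 → 15 → 3 → 6 → 12 → 24
It first returns after 6 in-shuffles.

6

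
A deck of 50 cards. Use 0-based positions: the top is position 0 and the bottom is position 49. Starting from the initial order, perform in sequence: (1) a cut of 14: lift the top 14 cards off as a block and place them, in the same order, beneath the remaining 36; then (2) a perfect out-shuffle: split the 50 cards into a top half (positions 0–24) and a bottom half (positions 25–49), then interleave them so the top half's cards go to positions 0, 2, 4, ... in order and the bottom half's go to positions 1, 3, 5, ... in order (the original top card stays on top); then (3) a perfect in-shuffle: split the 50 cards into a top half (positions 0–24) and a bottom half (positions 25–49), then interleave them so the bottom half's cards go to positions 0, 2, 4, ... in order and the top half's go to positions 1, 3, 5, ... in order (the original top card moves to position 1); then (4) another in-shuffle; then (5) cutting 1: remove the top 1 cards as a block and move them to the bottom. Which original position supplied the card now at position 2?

14

Undo the operations in reverse order, starting from position 2:
  undo op 5 (cut 1): 2 ← 3
  undo op 4 (in-shuffle, from top half): 3 ← 1
  undo op 3 (in-shuffle, from top half): 1 ← 0
  undo op 2 (out-shuffle, from top half): 0 ← 0
  undo op 1 (cut 14): 0 ← 14
So the card at position 2 came from original position 14.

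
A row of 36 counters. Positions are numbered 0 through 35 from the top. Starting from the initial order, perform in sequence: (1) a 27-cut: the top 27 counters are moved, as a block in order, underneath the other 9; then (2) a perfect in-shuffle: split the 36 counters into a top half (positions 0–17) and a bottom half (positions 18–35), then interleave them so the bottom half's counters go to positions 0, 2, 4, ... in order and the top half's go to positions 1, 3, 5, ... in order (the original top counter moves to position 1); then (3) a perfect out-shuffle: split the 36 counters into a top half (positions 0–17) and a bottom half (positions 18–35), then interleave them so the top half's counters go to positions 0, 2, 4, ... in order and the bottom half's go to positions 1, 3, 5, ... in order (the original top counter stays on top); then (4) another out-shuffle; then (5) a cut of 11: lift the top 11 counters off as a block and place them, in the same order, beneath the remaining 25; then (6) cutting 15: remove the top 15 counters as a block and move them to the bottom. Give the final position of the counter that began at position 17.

3

Track the counter from position 17 forward through each operation:
  after op 1 (cut 27): 17 → 26
  after op 2 (in-shuffle): 26 → 16
  after op 3 (out-shuffle): 16 → 32
  after op 4 (out-shuffle): 32 → 29
  after op 5 (cut 11): 29 → 18
  after op 6 (cut 15): 18 → 3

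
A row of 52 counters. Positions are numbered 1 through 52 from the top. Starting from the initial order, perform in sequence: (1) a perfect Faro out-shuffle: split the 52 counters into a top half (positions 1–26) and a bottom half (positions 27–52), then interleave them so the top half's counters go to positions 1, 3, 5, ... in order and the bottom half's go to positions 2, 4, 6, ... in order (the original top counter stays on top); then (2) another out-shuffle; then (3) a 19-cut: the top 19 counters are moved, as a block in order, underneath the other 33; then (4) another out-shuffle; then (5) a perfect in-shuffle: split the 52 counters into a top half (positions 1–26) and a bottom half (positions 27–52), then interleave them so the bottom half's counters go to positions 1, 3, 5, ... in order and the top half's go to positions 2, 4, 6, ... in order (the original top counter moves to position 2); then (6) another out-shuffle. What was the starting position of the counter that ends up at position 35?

Undo the operations in reverse order, starting from position 35:
  undo op 6 (out-shuffle, from top half): 35 ← 18
  undo op 5 (in-shuffle, from top half): 18 ← 9
  undo op 4 (out-shuffle, from top half): 9 ← 5
  undo op 3 (cut 19): 5 ← 24
  undo op 2 (out-shuffle, from bottom half): 24 ← 38
  undo op 1 (out-shuffle, from bottom half): 38 ← 45
So the counter at position 35 came from original position 45.

45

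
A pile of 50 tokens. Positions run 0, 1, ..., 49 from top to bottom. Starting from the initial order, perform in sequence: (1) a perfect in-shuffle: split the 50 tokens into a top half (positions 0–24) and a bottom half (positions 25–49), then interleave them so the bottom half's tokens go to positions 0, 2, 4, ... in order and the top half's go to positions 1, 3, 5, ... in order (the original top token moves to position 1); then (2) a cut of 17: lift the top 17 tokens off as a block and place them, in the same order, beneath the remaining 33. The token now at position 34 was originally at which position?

0

Undo the operations in reverse order, starting from position 34:
  undo op 2 (cut 17): 34 ← 1
  undo op 1 (in-shuffle, from top half): 1 ← 0
So the token at position 34 came from original position 0.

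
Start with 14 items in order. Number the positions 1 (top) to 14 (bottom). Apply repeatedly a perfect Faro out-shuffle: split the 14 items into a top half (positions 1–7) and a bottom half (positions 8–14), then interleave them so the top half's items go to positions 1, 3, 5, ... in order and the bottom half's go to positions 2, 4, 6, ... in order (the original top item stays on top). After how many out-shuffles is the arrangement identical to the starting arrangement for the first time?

12

The out-shuffle permutes the 14 positions with cycle lengths [1, 1, 12].
Every item is home exactly when every cycle has completed a whole number of laps, i.e. after lcm(1, 12) = 12 out-shuffles.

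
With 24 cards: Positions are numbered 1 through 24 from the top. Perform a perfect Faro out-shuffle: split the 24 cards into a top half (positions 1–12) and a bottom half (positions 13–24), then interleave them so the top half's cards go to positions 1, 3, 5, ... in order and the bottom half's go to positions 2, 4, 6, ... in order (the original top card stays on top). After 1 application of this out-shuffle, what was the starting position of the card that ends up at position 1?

1

Work backwards from position 1, undoing one out-shuffle at a time:
1 ← 1
So the card now at position 1 started at position 1.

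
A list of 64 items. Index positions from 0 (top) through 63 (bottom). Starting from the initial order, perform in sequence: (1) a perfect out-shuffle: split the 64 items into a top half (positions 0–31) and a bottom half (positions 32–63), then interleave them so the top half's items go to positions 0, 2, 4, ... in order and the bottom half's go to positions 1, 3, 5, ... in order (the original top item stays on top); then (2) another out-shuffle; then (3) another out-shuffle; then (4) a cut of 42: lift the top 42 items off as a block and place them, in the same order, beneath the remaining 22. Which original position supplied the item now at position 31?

Undo the operations in reverse order, starting from position 31:
  undo op 4 (cut 42): 31 ← 9
  undo op 3 (out-shuffle, from bottom half): 9 ← 36
  undo op 2 (out-shuffle, from top half): 36 ← 18
  undo op 1 (out-shuffle, from top half): 18 ← 9
So the item at position 31 came from original position 9.

9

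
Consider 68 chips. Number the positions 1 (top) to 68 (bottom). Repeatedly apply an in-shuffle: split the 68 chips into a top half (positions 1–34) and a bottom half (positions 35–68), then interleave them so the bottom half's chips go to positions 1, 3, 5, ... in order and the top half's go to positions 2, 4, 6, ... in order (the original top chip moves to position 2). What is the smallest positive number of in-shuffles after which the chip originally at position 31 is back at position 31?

Follow position 31 under repeated in-shuffles:
31 → 62 → 55 → 41 → 13 → 26 → 52 → 35 → ... → 31 (length 22)
It first returns after 22 in-shuffles.

22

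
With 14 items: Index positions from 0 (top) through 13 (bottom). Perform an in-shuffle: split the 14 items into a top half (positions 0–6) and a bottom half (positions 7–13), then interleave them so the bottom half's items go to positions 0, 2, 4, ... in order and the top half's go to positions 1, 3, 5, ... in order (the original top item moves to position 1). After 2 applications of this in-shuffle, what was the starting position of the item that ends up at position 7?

1

Work backwards from position 7, undoing one in-shuffle at a time:
7 ← 3 ← 1
So the item now at position 7 started at position 1.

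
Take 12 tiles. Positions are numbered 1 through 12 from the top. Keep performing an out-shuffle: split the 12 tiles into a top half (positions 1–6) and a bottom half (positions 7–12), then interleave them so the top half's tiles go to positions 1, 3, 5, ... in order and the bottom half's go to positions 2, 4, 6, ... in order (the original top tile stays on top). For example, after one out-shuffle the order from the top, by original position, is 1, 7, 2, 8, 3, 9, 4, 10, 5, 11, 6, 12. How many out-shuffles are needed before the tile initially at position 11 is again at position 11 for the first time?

Follow position 11 under repeated out-shuffles:
11 → 10 → 8 → 4 → 7 → 2 → 3 → 5 → 9 → 6 → 11
It first returns after 10 out-shuffles.

10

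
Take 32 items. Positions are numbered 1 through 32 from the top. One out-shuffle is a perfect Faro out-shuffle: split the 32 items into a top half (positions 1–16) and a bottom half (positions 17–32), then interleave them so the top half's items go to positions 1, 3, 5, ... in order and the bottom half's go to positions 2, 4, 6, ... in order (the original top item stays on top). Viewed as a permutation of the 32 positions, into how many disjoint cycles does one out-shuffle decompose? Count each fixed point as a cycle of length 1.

Trace each unvisited position around until it returns:
(1) (2 3 5 9 17) (4 7 13 25 18) (6 11 21 10 19) (8 15 29 26 20) (12 23 14 27 22) (16 31 30 28 24) (32)
8 cycles in total.

8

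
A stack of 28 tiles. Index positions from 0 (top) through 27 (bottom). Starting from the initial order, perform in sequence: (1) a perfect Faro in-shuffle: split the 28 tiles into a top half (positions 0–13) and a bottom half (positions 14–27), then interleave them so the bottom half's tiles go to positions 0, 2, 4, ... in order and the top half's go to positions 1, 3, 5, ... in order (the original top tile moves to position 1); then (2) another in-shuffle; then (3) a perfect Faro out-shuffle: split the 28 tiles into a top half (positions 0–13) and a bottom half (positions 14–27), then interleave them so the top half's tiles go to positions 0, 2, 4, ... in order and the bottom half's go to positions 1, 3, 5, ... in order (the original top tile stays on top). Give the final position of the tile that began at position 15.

10

Track the tile from position 15 forward through each operation:
  after op 1 (in-shuffle): 15 → 2
  after op 2 (in-shuffle): 2 → 5
  after op 3 (out-shuffle): 5 → 10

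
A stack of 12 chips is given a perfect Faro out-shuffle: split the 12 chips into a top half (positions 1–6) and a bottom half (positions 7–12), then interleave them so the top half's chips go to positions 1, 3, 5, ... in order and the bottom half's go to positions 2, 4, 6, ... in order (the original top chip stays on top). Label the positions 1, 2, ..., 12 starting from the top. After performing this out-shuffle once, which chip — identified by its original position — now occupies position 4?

8

Work backwards from position 4, undoing one out-shuffle at a time:
4 ← 8
So the chip now at position 4 started at position 8.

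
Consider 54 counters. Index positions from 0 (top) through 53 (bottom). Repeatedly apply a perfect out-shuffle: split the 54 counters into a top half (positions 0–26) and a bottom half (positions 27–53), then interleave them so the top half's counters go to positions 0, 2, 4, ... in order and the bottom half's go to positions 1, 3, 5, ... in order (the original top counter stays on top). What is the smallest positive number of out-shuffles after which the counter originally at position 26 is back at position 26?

Follow position 26 under repeated out-shuffles:
26 → 52 → 51 → 49 → 45 → 37 → 21 → 42 → ... → 26 (length 52)
It first returns after 52 out-shuffles.

52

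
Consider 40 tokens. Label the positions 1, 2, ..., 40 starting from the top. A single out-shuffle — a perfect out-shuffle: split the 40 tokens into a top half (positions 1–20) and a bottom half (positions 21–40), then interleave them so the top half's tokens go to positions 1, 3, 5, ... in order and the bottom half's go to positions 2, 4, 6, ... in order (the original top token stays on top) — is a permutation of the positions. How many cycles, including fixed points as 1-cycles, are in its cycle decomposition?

6

Trace each unvisited position around until it returns:
(1) (2 3 5 9 17 33 ... len 12) (4 7 13 25 10 19 ... len 12) (8 15 29 18 35 30 ... len 12) (14 27) (40)
6 cycles in total.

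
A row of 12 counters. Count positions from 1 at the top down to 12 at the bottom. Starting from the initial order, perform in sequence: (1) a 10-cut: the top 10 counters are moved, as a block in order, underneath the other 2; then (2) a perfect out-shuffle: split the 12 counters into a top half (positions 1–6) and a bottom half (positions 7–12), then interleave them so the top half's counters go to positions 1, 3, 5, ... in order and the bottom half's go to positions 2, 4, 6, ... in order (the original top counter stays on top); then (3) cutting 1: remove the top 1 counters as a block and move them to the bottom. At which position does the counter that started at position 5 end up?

1

Track the counter from position 5 forward through each operation:
  after op 1 (cut 10): 5 → 7
  after op 2 (out-shuffle): 7 → 2
  after op 3 (cut 1): 2 → 1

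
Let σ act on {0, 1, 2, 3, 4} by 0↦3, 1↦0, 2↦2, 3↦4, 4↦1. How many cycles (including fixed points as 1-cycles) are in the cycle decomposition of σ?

2

Cycle decomposition: (0 3 4 1) (2).
2 cycles.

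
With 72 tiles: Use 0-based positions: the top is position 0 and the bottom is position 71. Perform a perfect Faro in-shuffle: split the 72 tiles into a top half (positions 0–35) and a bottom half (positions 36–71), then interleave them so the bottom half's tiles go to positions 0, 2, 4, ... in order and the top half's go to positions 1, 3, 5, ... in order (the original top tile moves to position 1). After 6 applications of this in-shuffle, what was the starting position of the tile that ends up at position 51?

Work backwards from position 51, undoing one in-shuffle at a time:
51 ← 25 ← 12 ← 42 ← 57 ← 28 ← 50
So the tile now at position 51 started at position 50.

50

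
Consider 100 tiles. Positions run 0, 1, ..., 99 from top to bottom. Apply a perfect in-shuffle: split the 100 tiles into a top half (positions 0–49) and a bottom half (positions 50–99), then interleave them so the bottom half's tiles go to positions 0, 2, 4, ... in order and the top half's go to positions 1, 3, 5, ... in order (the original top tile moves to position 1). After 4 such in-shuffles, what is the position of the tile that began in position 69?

Track the tile's position through each in-shuffle:
69 → 38 → 77 → 54 → 8

8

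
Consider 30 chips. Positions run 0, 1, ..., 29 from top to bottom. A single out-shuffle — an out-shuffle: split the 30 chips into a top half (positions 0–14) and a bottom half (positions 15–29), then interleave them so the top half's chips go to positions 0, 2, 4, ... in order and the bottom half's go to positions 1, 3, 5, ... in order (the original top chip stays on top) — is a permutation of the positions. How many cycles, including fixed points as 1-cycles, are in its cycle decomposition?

Trace each unvisited position around until it returns:
(0) (1 2 4 8 16 3 ... len 28) (29)
3 cycles in total.

3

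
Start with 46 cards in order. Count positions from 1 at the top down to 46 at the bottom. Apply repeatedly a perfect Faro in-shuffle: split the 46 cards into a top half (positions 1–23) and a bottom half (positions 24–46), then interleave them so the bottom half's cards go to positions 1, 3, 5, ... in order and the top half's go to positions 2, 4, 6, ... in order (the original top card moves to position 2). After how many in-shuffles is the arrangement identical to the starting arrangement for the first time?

23

The in-shuffle permutes the 46 positions with cycle lengths [23, 23].
Every card is home exactly when every cycle has completed a whole number of laps, i.e. after lcm(23) = 23 in-shuffles.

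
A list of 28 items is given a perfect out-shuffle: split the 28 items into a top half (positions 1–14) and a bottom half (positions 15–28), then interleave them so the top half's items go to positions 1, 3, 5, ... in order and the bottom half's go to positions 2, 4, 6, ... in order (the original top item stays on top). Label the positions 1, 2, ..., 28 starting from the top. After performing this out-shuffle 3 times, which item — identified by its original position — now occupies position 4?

Work backwards from position 4, undoing one out-shuffle at a time:
4 ← 16 ← 22 ← 25
So the item now at position 4 started at position 25.

25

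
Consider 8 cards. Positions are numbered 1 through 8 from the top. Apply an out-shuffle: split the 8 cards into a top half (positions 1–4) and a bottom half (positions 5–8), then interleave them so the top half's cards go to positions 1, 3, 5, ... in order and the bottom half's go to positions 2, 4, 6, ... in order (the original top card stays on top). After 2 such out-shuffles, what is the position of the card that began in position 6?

Track the card's position through each out-shuffle:
6 → 4 → 7

7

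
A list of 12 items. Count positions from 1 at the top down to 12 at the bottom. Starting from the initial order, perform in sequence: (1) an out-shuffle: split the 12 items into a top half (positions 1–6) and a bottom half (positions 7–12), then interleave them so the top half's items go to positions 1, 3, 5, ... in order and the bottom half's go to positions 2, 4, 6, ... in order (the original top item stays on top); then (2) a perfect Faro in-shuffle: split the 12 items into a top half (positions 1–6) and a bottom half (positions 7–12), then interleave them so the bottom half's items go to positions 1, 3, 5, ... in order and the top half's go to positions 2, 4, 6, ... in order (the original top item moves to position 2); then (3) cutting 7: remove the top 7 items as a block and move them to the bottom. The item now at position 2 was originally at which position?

Undo the operations in reverse order, starting from position 2:
  undo op 3 (cut 7): 2 ← 9
  undo op 2 (in-shuffle, from bottom half): 9 ← 11
  undo op 1 (out-shuffle, from top half): 11 ← 6
So the item at position 2 came from original position 6.

6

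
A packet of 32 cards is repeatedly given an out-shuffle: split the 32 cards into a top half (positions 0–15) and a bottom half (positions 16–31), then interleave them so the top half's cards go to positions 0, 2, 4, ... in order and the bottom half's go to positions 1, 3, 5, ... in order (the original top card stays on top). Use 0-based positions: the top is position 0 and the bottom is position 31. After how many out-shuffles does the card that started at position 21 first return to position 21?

5

Follow position 21 under repeated out-shuffles:
21 → 11 → 22 → 13 → 26 → 21
It first returns after 5 out-shuffles.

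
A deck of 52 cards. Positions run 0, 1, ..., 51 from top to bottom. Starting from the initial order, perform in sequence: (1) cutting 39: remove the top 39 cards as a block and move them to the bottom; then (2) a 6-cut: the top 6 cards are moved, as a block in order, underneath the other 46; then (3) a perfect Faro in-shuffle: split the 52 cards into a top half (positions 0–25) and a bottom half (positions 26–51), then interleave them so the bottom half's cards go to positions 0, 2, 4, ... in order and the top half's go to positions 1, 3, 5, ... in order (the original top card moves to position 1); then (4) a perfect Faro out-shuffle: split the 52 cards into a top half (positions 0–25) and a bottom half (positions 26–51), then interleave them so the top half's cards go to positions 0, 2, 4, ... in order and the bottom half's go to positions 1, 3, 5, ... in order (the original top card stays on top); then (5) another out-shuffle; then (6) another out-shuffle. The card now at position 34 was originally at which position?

Undo the operations in reverse order, starting from position 34:
  undo op 6 (out-shuffle, from top half): 34 ← 17
  undo op 5 (out-shuffle, from bottom half): 17 ← 34
  undo op 4 (out-shuffle, from top half): 34 ← 17
  undo op 3 (in-shuffle, from top half): 17 ← 8
  undo op 2 (cut 6): 8 ← 14
  undo op 1 (cut 39): 14 ← 1
So the card at position 34 came from original position 1.

1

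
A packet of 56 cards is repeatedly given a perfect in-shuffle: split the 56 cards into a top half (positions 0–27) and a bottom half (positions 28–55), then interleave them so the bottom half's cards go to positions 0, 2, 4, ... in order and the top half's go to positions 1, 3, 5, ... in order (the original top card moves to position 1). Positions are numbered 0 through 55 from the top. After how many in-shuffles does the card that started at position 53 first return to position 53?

18

Follow position 53 under repeated in-shuffles:
53 → 50 → 44 → 32 → 8 → 17 → 35 → 14 → 29 → 2 → 5 → 11 → 23 → 47 → 38 → 20 → 41 → 26 → 53
It first returns after 18 in-shuffles.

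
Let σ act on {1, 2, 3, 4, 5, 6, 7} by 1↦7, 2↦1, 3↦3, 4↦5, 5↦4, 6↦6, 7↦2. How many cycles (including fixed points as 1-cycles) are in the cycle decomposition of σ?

4

Cycle decomposition: (1 7 2) (3) (4 5) (6).
4 cycles.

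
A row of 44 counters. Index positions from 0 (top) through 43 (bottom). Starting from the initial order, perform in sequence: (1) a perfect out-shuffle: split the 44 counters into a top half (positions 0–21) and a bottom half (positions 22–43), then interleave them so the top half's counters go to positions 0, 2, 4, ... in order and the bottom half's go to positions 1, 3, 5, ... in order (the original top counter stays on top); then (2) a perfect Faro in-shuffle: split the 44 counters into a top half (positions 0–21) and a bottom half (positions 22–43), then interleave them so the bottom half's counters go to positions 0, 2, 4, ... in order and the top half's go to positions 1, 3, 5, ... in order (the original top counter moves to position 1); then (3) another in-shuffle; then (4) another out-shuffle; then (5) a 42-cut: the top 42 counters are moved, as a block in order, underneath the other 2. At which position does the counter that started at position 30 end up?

Track the counter from position 30 forward through each operation:
  after op 1 (out-shuffle): 30 → 17
  after op 2 (in-shuffle): 17 → 35
  after op 3 (in-shuffle): 35 → 26
  after op 4 (out-shuffle): 26 → 9
  after op 5 (cut 42): 9 → 11

11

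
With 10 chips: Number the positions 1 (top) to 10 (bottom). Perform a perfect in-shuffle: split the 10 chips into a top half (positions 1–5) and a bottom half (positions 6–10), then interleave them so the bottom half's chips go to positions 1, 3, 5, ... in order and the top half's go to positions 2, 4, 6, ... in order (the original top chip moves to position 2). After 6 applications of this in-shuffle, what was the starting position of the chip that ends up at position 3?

Work backwards from position 3, undoing one in-shuffle at a time:
3 ← 7 ← 9 ← 10 ← 5 ← 8 ← 4
So the chip now at position 3 started at position 4.

4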